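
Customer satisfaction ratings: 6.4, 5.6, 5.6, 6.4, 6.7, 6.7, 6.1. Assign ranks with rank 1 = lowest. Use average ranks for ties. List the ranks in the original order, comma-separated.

4.5, 1.5, 1.5, 4.5, 6.5, 6.5, 3

Sorted (ascending): 5.6, 5.6, 6.1, 6.4, 6.4, 6.7, 6.7
The 2 values of 5.6 occupy positions 1–2 → average rank (1+2)/2 = 1.5.
The 2 values of 6.4 occupy positions 4–5 → average rank (4+5)/2 = 4.5.
The 2 values of 6.7 occupy positions 6–7 → average rank (6+7)/2 = 6.5.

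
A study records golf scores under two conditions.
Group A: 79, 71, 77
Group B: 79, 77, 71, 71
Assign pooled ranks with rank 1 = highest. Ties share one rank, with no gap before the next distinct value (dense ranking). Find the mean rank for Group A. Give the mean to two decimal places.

Sorted (descending): 79, 79, 77, 77, 71, 71, 71
The 2 values of 79 share dense rank 1.
The 2 values of 77 share dense rank 2.
The 3 values of 71 share dense rank 3.
Group A values → pooled ranks: 79→1, 71→3, 77→2
Mean rank = (1 + 3 + 2) / 3 = 2.00

2.00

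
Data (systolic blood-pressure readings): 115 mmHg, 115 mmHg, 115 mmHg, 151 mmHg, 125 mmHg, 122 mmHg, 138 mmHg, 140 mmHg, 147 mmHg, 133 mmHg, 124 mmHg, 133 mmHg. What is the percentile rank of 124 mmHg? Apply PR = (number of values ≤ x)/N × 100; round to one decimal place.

N = 12.
Strictly below 124: 4. Equal to 124: 1.
PR = 5/12 × 100 = 41.7

41.7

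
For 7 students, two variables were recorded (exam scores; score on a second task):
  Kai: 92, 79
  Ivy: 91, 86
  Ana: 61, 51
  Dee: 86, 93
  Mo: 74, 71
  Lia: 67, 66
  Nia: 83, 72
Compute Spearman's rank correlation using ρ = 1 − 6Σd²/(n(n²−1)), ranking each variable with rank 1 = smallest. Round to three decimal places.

Ranks of variable 1: 7, 6, 1, 5, 3, 2, 4
Ranks of variable 2: 5, 6, 1, 7, 3, 2, 4
d = r₁ − r₂: 2, 0, 0, -2, 0, 0, 0
d²: 4, 0, 0, 4, 0, 0, 0; Σd² = 8
ρ = 1 − 6·8/(7·48) = 1 − 48/336 = 0.857

0.857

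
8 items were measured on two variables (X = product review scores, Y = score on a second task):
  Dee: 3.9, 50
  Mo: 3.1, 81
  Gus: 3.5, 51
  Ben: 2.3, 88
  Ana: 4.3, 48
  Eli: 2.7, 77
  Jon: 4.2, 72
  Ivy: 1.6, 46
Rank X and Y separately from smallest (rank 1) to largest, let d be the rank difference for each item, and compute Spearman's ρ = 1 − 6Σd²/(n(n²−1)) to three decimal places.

Ranks of variable 1: 6, 4, 5, 2, 8, 3, 7, 1
Ranks of variable 2: 3, 7, 4, 8, 2, 6, 5, 1
d = r₁ − r₂: 3, -3, 1, -6, 6, -3, 2, 0
d²: 9, 9, 1, 36, 36, 9, 4, 0; Σd² = 104
ρ = 1 − 6·104/(8·63) = 1 − 624/504 = -0.238

-0.238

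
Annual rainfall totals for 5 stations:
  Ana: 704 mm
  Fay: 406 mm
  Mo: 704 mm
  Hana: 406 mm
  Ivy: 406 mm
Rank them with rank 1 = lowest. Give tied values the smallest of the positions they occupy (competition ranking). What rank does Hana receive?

Sorted (ascending): 406, 406, 406, 704, 704
The 3 values of 406 occupy positions 1–3 → each gets rank 1.
The 2 values of 704 occupy positions 4–5 → each gets rank 4.
Hana has value 406 mm → rank 1.

1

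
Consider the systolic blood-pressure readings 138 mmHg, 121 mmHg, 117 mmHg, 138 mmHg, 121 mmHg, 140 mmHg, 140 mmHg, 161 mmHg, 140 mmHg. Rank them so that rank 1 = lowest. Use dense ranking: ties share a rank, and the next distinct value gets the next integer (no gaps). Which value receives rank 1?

117

Sorted (ascending): 117, 121, 121, 138, 138, 140, 140, 140, 161
The 2 values of 121 share dense rank 2.
The 2 values of 138 share dense rank 3.
The 3 values of 140 share dense rank 4.
Remaining distinct values take the next consecutive integers.
Rank 1 → value 117.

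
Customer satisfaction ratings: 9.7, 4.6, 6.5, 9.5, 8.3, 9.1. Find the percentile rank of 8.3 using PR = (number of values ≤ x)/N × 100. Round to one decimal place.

50.0

N = 6.
Strictly below 8.3: 2. Equal to 8.3: 1.
PR = 3/6 × 100 = 50.0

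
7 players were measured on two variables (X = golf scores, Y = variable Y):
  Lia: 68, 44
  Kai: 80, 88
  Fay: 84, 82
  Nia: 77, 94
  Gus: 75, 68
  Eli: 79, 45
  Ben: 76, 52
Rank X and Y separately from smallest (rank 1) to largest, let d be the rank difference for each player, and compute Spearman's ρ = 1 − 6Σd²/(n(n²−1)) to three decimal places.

Ranks of variable 1: 1, 6, 7, 4, 2, 5, 3
Ranks of variable 2: 1, 6, 5, 7, 4, 2, 3
d = r₁ − r₂: 0, 0, 2, -3, -2, 3, 0
d²: 0, 0, 4, 9, 4, 9, 0; Σd² = 26
ρ = 1 − 6·26/(7·48) = 1 − 156/336 = 0.536

0.536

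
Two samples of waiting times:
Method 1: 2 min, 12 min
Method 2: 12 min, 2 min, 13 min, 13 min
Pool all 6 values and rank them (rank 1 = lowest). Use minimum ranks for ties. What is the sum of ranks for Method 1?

4

Sorted (ascending): 2, 2, 12, 12, 13, 13
The 2 values of 2 occupy positions 1–2 → each gets rank 1.
The 2 values of 12 occupy positions 3–4 → each gets rank 3.
The 2 values of 13 occupy positions 5–6 → each gets rank 5.
Method 1 values → pooled ranks: 2→1, 12→3
Rank sum = 1 + 3 = 4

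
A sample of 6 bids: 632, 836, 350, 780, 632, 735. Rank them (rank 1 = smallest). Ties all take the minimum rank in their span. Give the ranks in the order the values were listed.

Sorted (ascending): 350, 632, 632, 735, 780, 836
The 2 values of 632 occupy positions 2–3 → each gets rank 2.

2, 6, 1, 5, 2, 4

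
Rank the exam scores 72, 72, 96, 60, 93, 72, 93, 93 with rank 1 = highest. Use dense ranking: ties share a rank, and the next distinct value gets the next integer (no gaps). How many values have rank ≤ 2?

4

Sorted (descending): 96, 93, 93, 93, 72, 72, 72, 60
The 3 values of 93 share dense rank 2.
The 3 values of 72 share dense rank 3.
Remaining distinct values take the next consecutive integers.
Ranks ≤ 2: {1, 2, 2, 2} → 4 values.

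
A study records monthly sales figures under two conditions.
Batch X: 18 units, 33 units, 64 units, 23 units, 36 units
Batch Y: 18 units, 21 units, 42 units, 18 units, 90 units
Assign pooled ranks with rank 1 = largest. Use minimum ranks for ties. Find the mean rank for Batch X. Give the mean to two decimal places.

5.00

Sorted (descending): 90, 64, 42, 36, 33, 23, 21, 18, 18, 18
The 3 values of 18 occupy positions 8–10 → each gets rank 8.
Batch X values → pooled ranks: 18→8, 33→5, 64→2, 23→6, 36→4
Mean rank = (8 + 5 + 2 + 6 + 4) / 5 = 5.00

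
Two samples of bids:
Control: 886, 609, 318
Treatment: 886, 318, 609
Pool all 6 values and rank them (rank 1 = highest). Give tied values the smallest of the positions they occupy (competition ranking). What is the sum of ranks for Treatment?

Sorted (descending): 886, 886, 609, 609, 318, 318
The 2 values of 886 occupy positions 1–2 → each gets rank 1.
The 2 values of 609 occupy positions 3–4 → each gets rank 3.
The 2 values of 318 occupy positions 5–6 → each gets rank 5.
Treatment values → pooled ranks: 886→1, 318→5, 609→3
Rank sum = 1 + 5 + 3 = 9

9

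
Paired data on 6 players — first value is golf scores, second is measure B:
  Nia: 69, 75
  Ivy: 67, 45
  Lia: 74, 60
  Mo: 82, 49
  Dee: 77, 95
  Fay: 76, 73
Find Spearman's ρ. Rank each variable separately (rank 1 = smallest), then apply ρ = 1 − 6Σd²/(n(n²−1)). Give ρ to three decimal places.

0.257

Ranks of variable 1: 2, 1, 3, 6, 5, 4
Ranks of variable 2: 5, 1, 3, 2, 6, 4
d = r₁ − r₂: -3, 0, 0, 4, -1, 0
d²: 9, 0, 0, 16, 1, 0; Σd² = 26
ρ = 1 − 6·26/(6·35) = 1 − 156/210 = 0.257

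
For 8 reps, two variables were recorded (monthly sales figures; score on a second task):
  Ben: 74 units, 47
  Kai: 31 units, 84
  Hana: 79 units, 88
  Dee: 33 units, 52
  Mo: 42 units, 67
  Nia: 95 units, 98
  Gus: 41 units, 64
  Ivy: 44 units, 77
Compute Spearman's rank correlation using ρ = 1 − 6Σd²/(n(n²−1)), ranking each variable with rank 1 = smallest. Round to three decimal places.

Ranks of variable 1: 6, 1, 7, 2, 4, 8, 3, 5
Ranks of variable 2: 1, 6, 7, 2, 4, 8, 3, 5
d = r₁ − r₂: 5, -5, 0, 0, 0, 0, 0, 0
d²: 25, 25, 0, 0, 0, 0, 0, 0; Σd² = 50
ρ = 1 − 6·50/(8·63) = 1 − 300/504 = 0.405

0.405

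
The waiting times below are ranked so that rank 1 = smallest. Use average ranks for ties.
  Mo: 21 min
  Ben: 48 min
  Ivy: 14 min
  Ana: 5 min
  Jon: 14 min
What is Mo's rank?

Sorted (ascending): 5, 14, 14, 21, 48
The 2 values of 14 occupy positions 2–3 → average rank (2+3)/2 = 2.5.
Mo has value 21 min → rank 4.

4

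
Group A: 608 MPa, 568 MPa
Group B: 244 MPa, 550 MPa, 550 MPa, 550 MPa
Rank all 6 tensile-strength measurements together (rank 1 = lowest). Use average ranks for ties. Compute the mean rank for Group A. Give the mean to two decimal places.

5.50

Sorted (ascending): 244, 550, 550, 550, 568, 608
The 3 values of 550 occupy positions 2–4 → average rank 3.
Group A values → pooled ranks: 608→6, 568→5
Mean rank = (6 + 5) / 2 = 5.50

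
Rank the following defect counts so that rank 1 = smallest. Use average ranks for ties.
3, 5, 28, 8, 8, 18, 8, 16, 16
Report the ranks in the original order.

Sorted (ascending): 3, 5, 8, 8, 8, 16, 16, 18, 28
The 3 values of 8 occupy positions 3–5 → average rank 4.
The 2 values of 16 occupy positions 6–7 → average rank (6+7)/2 = 6.5.

1, 2, 9, 4, 4, 8, 4, 6.5, 6.5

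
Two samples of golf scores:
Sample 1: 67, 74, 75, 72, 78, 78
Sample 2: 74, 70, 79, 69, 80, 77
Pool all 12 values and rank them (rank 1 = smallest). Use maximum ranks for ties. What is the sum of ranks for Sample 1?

38

Sorted (ascending): 67, 69, 70, 72, 74, 74, 75, 77, 78, 78, 79, 80
The 2 values of 74 occupy positions 5–6 → each gets rank 6.
The 2 values of 78 occupy positions 9–10 → each gets rank 10.
Sample 1 values → pooled ranks: 67→1, 74→6, 75→7, 72→4, 78→10, 78→10
Rank sum = 1 + 6 + 7 + 4 + 10 + 10 = 38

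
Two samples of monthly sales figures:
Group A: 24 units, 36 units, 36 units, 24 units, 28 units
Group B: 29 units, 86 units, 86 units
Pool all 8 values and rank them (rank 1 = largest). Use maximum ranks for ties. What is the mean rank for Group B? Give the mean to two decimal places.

3.00

Sorted (descending): 86, 86, 36, 36, 29, 28, 24, 24
The 2 values of 86 occupy positions 1–2 → each gets rank 2.
The 2 values of 36 occupy positions 3–4 → each gets rank 4.
The 2 values of 24 occupy positions 7–8 → each gets rank 8.
Group B values → pooled ranks: 29→5, 86→2, 86→2
Mean rank = (5 + 2 + 2) / 3 = 3.00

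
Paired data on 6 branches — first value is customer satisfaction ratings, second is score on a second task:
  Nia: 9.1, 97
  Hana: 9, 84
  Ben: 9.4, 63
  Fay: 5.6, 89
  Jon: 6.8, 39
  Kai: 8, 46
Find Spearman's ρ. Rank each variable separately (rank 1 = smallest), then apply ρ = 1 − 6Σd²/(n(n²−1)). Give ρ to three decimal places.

0.200

Ranks of variable 1: 5, 4, 6, 1, 2, 3
Ranks of variable 2: 6, 4, 3, 5, 1, 2
d = r₁ − r₂: -1, 0, 3, -4, 1, 1
d²: 1, 0, 9, 16, 1, 1; Σd² = 28
ρ = 1 − 6·28/(6·35) = 1 − 168/210 = 0.200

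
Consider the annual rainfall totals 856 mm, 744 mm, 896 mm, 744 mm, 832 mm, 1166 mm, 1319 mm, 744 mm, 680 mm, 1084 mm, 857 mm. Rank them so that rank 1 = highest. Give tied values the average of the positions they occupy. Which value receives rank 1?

Sorted (descending): 1319, 1166, 1084, 896, 857, 856, 832, 744, 744, 744, 680
The 3 values of 744 occupy positions 8–10 → average rank 9.
Rank 1 → value 1319.

1319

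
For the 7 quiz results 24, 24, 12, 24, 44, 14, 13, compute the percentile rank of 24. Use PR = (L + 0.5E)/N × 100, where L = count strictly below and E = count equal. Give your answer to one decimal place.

64.3

N = 7.
Strictly below 24: 3. Equal to 24: 3.
PR = (3 + 0.5·3)/7 × 100 = 64.3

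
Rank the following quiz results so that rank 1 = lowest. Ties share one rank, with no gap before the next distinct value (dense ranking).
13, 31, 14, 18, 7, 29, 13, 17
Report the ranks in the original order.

Sorted (ascending): 7, 13, 13, 14, 17, 18, 29, 31
The 2 values of 13 share dense rank 2.
Remaining distinct values take the next consecutive integers.

2, 7, 3, 5, 1, 6, 2, 4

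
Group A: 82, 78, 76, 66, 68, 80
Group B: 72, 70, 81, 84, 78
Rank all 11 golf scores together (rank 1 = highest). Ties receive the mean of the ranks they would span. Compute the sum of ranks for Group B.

Sorted (descending): 84, 82, 81, 80, 78, 78, 76, 72, 70, 68, 66
The 2 values of 78 occupy positions 5–6 → average rank (5+6)/2 = 5.5.
Group B values → pooled ranks: 72→8, 70→9, 81→3, 84→1, 78→5.5
Rank sum = 8 + 9 + 3 + 1 + 5.5 = 26.5

26.5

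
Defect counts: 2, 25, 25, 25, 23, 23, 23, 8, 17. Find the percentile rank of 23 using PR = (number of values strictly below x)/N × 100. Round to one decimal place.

N = 9.
Strictly below 23: 3. Equal to 23: 3.
PR = 3/9 × 100 = 33.3

33.3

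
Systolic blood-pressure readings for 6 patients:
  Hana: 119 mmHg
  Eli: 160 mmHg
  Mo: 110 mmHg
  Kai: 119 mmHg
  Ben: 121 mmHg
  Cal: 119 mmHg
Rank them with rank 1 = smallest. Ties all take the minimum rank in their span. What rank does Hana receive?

Sorted (ascending): 110, 119, 119, 119, 121, 160
The 3 values of 119 occupy positions 2–4 → each gets rank 2.
Hana has value 119 mmHg → rank 2.

2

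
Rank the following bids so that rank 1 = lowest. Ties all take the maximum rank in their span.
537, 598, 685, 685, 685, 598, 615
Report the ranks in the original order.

1, 3, 7, 7, 7, 3, 4

Sorted (ascending): 537, 598, 598, 615, 685, 685, 685
The 2 values of 598 occupy positions 2–3 → each gets rank 3.
The 3 values of 685 occupy positions 5–7 → each gets rank 7.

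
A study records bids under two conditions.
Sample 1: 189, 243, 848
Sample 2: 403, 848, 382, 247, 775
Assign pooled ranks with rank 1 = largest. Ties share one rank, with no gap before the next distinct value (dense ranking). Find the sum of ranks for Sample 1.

14

Sorted (descending): 848, 848, 775, 403, 382, 247, 243, 189
The 2 values of 848 share dense rank 1.
Remaining distinct values take the next consecutive integers.
Sample 1 values → pooled ranks: 189→7, 243→6, 848→1
Rank sum = 7 + 6 + 1 = 14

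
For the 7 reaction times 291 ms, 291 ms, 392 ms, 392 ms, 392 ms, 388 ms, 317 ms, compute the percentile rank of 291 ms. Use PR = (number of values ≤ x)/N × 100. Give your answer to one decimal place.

28.6

N = 7.
Strictly below 291: 0. Equal to 291: 2.
PR = 2/7 × 100 = 28.6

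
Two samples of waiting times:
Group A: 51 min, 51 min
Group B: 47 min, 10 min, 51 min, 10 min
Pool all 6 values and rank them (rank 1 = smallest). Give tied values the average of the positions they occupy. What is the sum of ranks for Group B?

Sorted (ascending): 10, 10, 47, 51, 51, 51
The 2 values of 10 occupy positions 1–2 → average rank (1+2)/2 = 1.5.
The 3 values of 51 occupy positions 4–6 → average rank 5.
Group B values → pooled ranks: 47→3, 10→1.5, 51→5, 10→1.5
Rank sum = 3 + 1.5 + 5 + 1.5 = 11

11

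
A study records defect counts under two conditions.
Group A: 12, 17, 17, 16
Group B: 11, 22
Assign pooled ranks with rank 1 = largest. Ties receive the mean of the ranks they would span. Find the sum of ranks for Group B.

7

Sorted (descending): 22, 17, 17, 16, 12, 11
The 2 values of 17 occupy positions 2–3 → average rank (2+3)/2 = 2.5.
Group B values → pooled ranks: 11→6, 22→1
Rank sum = 6 + 1 = 7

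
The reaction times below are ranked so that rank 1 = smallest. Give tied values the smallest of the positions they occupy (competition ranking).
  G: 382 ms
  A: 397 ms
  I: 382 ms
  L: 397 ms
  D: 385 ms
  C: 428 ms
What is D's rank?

3

Sorted (ascending): 382, 382, 385, 397, 397, 428
The 2 values of 382 occupy positions 1–2 → each gets rank 1.
The 2 values of 397 occupy positions 4–5 → each gets rank 4.
D has value 385 ms → rank 3.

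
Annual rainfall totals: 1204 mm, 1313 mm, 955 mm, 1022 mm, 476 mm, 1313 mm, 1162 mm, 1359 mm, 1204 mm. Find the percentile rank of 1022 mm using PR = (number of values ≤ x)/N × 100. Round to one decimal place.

33.3

N = 9.
Strictly below 1022: 2. Equal to 1022: 1.
PR = 3/9 × 100 = 33.3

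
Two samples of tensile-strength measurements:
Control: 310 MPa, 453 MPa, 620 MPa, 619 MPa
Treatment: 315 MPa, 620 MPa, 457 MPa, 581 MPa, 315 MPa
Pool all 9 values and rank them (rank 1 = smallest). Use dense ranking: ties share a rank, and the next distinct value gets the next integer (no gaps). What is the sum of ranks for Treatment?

Sorted (ascending): 310, 315, 315, 453, 457, 581, 619, 620, 620
The 2 values of 315 share dense rank 2.
The 2 values of 620 share dense rank 7.
Remaining distinct values take the next consecutive integers.
Treatment values → pooled ranks: 315→2, 620→7, 457→4, 581→5, 315→2
Rank sum = 2 + 7 + 4 + 5 + 2 = 20

20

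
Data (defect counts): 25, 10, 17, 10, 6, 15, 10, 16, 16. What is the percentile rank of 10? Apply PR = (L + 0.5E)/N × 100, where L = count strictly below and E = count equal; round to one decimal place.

N = 9.
Strictly below 10: 1. Equal to 10: 3.
PR = (1 + 0.5·3)/9 × 100 = 27.8

27.8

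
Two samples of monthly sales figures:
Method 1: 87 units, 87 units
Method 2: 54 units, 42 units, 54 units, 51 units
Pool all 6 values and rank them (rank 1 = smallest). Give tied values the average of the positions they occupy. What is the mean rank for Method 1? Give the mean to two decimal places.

5.50

Sorted (ascending): 42, 51, 54, 54, 87, 87
The 2 values of 54 occupy positions 3–4 → average rank (3+4)/2 = 3.5.
The 2 values of 87 occupy positions 5–6 → average rank (5+6)/2 = 5.5.
Method 1 values → pooled ranks: 87→5.5, 87→5.5
Mean rank = (5.5 + 5.5) / 2 = 5.50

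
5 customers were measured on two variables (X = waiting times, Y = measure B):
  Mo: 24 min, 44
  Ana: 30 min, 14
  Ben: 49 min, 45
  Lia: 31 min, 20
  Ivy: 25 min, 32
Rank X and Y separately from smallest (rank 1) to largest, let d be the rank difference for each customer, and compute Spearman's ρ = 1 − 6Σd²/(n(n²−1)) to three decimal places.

Ranks of variable 1: 1, 3, 5, 4, 2
Ranks of variable 2: 4, 1, 5, 2, 3
d = r₁ − r₂: -3, 2, 0, 2, -1
d²: 9, 4, 0, 4, 1; Σd² = 18
ρ = 1 − 6·18/(5·24) = 1 − 108/120 = 0.100

0.100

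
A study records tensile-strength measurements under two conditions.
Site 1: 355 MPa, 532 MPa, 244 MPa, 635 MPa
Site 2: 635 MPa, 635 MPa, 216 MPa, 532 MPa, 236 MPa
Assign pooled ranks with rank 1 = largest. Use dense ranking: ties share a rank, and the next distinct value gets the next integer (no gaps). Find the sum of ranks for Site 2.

15

Sorted (descending): 635, 635, 635, 532, 532, 355, 244, 236, 216
The 3 values of 635 share dense rank 1.
The 2 values of 532 share dense rank 2.
Remaining distinct values take the next consecutive integers.
Site 2 values → pooled ranks: 635→1, 635→1, 216→6, 532→2, 236→5
Rank sum = 1 + 1 + 6 + 2 + 5 = 15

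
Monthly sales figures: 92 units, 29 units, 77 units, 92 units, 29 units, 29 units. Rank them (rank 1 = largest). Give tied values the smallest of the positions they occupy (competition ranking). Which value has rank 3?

77

Sorted (descending): 92, 92, 77, 29, 29, 29
The 2 values of 92 occupy positions 1–2 → each gets rank 1.
The 3 values of 29 occupy positions 4–6 → each gets rank 4.
Rank 3 → value 77.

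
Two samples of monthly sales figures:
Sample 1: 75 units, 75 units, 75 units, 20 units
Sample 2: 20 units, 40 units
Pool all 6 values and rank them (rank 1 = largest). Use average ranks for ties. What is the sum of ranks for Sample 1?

Sorted (descending): 75, 75, 75, 40, 20, 20
The 3 values of 75 occupy positions 1–3 → average rank 2.
The 2 values of 20 occupy positions 5–6 → average rank (5+6)/2 = 5.5.
Sample 1 values → pooled ranks: 75→2, 75→2, 75→2, 20→5.5
Rank sum = 2 + 2 + 2 + 5.5 = 11.5

11.5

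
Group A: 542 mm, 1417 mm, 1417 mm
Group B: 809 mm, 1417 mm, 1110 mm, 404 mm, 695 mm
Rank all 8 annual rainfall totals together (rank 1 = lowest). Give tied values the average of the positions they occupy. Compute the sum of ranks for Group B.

20

Sorted (ascending): 404, 542, 695, 809, 1110, 1417, 1417, 1417
The 3 values of 1417 occupy positions 6–8 → average rank 7.
Group B values → pooled ranks: 809→4, 1417→7, 1110→5, 404→1, 695→3
Rank sum = 4 + 7 + 5 + 1 + 3 = 20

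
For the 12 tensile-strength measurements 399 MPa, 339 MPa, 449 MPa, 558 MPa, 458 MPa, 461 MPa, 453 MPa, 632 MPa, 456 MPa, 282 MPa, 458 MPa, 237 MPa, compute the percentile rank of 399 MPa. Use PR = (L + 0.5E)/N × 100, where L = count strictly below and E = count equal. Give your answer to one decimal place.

N = 12.
Strictly below 399: 3. Equal to 399: 1.
PR = (3 + 0.5·1)/12 × 100 = 29.2

29.2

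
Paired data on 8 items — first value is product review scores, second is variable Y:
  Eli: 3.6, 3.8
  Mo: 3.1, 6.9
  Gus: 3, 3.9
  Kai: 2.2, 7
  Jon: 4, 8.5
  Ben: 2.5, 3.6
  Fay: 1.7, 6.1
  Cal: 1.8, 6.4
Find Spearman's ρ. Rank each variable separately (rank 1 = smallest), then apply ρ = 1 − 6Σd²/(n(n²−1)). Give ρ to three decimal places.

0.143

Ranks of variable 1: 7, 6, 5, 3, 8, 4, 1, 2
Ranks of variable 2: 2, 6, 3, 7, 8, 1, 4, 5
d = r₁ − r₂: 5, 0, 2, -4, 0, 3, -3, -3
d²: 25, 0, 4, 16, 0, 9, 9, 9; Σd² = 72
ρ = 1 − 6·72/(8·63) = 1 − 432/504 = 0.143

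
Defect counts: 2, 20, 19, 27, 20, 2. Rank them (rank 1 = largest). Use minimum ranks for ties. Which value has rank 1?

27

Sorted (descending): 27, 20, 20, 19, 2, 2
The 2 values of 20 occupy positions 2–3 → each gets rank 2.
The 2 values of 2 occupy positions 5–6 → each gets rank 5.
Rank 1 → value 27.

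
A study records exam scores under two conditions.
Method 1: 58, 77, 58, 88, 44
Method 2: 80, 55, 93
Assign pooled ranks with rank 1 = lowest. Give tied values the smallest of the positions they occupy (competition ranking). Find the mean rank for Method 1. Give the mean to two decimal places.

Sorted (ascending): 44, 55, 58, 58, 77, 80, 88, 93
The 2 values of 58 occupy positions 3–4 → each gets rank 3.
Method 1 values → pooled ranks: 58→3, 77→5, 58→3, 88→7, 44→1
Mean rank = (3 + 5 + 3 + 7 + 1) / 5 = 3.80

3.80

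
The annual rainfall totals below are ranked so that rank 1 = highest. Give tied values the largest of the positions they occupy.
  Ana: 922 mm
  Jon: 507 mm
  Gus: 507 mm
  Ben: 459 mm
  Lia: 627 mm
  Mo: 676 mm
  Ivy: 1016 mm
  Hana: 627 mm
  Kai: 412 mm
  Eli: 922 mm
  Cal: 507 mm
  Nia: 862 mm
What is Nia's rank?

4

Sorted (descending): 1016, 922, 922, 862, 676, 627, 627, 507, 507, 507, 459, 412
The 2 values of 922 occupy positions 2–3 → each gets rank 3.
The 2 values of 627 occupy positions 6–7 → each gets rank 7.
The 3 values of 507 occupy positions 8–10 → each gets rank 10.
Nia has value 862 mm → rank 4.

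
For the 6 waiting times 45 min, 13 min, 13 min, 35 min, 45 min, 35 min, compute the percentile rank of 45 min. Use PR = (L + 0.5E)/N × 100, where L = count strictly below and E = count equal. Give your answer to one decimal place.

N = 6.
Strictly below 45: 4. Equal to 45: 2.
PR = (4 + 0.5·2)/6 × 100 = 83.3

83.3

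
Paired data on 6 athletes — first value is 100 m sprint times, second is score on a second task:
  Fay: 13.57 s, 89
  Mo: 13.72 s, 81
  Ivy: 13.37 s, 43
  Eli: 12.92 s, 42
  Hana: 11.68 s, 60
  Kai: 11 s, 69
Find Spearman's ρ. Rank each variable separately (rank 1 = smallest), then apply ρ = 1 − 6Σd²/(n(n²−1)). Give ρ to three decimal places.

0.429

Ranks of variable 1: 5, 6, 4, 3, 2, 1
Ranks of variable 2: 6, 5, 2, 1, 3, 4
d = r₁ − r₂: -1, 1, 2, 2, -1, -3
d²: 1, 1, 4, 4, 1, 9; Σd² = 20
ρ = 1 − 6·20/(6·35) = 1 − 120/210 = 0.429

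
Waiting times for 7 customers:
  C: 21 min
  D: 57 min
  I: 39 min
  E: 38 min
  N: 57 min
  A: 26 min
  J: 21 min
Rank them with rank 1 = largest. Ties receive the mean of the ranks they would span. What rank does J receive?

6.5

Sorted (descending): 57, 57, 39, 38, 26, 21, 21
The 2 values of 57 occupy positions 1–2 → average rank (1+2)/2 = 1.5.
The 2 values of 21 occupy positions 6–7 → average rank (6+7)/2 = 6.5.
J has value 21 min → rank 6.5.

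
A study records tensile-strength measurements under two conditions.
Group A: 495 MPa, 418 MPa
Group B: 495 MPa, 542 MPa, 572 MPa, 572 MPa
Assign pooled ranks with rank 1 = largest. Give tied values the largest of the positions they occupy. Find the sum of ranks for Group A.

11

Sorted (descending): 572, 572, 542, 495, 495, 418
The 2 values of 572 occupy positions 1–2 → each gets rank 2.
The 2 values of 495 occupy positions 4–5 → each gets rank 5.
Group A values → pooled ranks: 495→5, 418→6
Rank sum = 5 + 6 = 11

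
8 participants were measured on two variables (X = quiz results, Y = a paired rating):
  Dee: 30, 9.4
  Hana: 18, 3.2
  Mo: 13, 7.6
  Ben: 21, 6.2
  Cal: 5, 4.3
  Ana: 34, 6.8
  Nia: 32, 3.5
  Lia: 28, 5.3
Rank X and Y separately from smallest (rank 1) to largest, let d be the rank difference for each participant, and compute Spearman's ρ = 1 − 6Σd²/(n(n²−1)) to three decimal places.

Ranks of variable 1: 6, 3, 2, 4, 1, 8, 7, 5
Ranks of variable 2: 8, 1, 7, 5, 3, 6, 2, 4
d = r₁ − r₂: -2, 2, -5, -1, -2, 2, 5, 1
d²: 4, 4, 25, 1, 4, 4, 25, 1; Σd² = 68
ρ = 1 − 6·68/(8·63) = 1 − 408/504 = 0.190

0.190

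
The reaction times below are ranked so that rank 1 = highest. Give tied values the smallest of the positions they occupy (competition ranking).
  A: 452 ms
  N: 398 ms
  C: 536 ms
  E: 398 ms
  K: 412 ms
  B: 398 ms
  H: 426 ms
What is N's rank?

5

Sorted (descending): 536, 452, 426, 412, 398, 398, 398
The 3 values of 398 occupy positions 5–7 → each gets rank 5.
N has value 398 ms → rank 5.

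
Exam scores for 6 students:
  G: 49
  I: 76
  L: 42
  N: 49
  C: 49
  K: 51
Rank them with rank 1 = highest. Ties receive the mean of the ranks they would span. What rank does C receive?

Sorted (descending): 76, 51, 49, 49, 49, 42
The 3 values of 49 occupy positions 3–5 → average rank 4.
C has value 49 → rank 4.

4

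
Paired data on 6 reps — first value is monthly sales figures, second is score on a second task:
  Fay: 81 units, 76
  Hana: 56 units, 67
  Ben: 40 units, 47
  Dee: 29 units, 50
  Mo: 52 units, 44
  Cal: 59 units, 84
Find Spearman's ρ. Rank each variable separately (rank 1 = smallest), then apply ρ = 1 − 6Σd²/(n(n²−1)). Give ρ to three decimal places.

Ranks of variable 1: 6, 4, 2, 1, 3, 5
Ranks of variable 2: 5, 4, 2, 3, 1, 6
d = r₁ − r₂: 1, 0, 0, -2, 2, -1
d²: 1, 0, 0, 4, 4, 1; Σd² = 10
ρ = 1 − 6·10/(6·35) = 1 − 60/210 = 0.714

0.714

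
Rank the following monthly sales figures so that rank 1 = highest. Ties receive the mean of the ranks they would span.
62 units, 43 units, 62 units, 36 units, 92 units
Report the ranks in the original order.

Sorted (descending): 92, 62, 62, 43, 36
The 2 values of 62 occupy positions 2–3 → average rank (2+3)/2 = 2.5.

2.5, 4, 2.5, 5, 1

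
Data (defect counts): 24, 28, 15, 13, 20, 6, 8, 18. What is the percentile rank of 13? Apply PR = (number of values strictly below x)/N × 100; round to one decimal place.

N = 8.
Strictly below 13: 2. Equal to 13: 1.
PR = 2/8 × 100 = 25.0

25.0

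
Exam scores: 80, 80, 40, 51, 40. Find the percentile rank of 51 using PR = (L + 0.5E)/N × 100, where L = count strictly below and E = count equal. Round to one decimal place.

N = 5.
Strictly below 51: 2. Equal to 51: 1.
PR = (2 + 0.5·1)/5 × 100 = 50.0

50.0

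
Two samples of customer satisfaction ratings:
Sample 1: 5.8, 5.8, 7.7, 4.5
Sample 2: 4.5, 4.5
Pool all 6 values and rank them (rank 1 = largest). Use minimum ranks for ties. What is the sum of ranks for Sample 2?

8

Sorted (descending): 7.7, 5.8, 5.8, 4.5, 4.5, 4.5
The 2 values of 5.8 occupy positions 2–3 → each gets rank 2.
The 3 values of 4.5 occupy positions 4–6 → each gets rank 4.
Sample 2 values → pooled ranks: 4.5→4, 4.5→4
Rank sum = 4 + 4 = 8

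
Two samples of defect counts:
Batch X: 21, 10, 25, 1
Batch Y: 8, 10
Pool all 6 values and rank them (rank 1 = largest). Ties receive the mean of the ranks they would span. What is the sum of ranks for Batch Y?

Sorted (descending): 25, 21, 10, 10, 8, 1
The 2 values of 10 occupy positions 3–4 → average rank (3+4)/2 = 3.5.
Batch Y values → pooled ranks: 8→5, 10→3.5
Rank sum = 5 + 3.5 = 8.5

8.5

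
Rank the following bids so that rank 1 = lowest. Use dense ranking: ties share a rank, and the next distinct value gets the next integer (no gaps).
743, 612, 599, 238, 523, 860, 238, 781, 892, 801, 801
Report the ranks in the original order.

Sorted (ascending): 238, 238, 523, 599, 612, 743, 781, 801, 801, 860, 892
The 2 values of 238 share dense rank 1.
The 2 values of 801 share dense rank 7.
Remaining distinct values take the next consecutive integers.

5, 4, 3, 1, 2, 8, 1, 6, 9, 7, 7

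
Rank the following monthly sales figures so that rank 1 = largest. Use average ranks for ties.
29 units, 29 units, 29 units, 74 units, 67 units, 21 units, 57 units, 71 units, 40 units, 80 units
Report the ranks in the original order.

8, 8, 8, 2, 4, 10, 5, 3, 6, 1

Sorted (descending): 80, 74, 71, 67, 57, 40, 29, 29, 29, 21
The 3 values of 29 occupy positions 7–9 → average rank 8.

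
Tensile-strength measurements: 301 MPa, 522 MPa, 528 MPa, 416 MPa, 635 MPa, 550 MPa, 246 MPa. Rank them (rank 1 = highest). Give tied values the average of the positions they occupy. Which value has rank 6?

301

Sorted (descending): 635, 550, 528, 522, 416, 301, 246
No ties — each value takes its position as its rank.
Rank 6 → value 301.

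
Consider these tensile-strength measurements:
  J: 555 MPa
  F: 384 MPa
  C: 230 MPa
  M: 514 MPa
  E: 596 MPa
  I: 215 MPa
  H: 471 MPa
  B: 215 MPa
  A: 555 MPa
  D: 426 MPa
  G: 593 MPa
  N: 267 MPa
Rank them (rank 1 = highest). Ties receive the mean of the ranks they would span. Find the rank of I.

Sorted (descending): 596, 593, 555, 555, 514, 471, 426, 384, 267, 230, 215, 215
The 2 values of 555 occupy positions 3–4 → average rank (3+4)/2 = 3.5.
The 2 values of 215 occupy positions 11–12 → average rank (11+12)/2 = 11.5.
I has value 215 MPa → rank 11.5.

11.5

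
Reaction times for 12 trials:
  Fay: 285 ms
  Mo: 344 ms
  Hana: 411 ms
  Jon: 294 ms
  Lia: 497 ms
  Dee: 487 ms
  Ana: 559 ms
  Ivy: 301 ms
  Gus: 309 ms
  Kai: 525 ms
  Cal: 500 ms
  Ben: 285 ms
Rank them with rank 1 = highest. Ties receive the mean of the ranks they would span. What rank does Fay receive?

Sorted (descending): 559, 525, 500, 497, 487, 411, 344, 309, 301, 294, 285, 285
The 2 values of 285 occupy positions 11–12 → average rank (11+12)/2 = 11.5.
Fay has value 285 ms → rank 11.5.

11.5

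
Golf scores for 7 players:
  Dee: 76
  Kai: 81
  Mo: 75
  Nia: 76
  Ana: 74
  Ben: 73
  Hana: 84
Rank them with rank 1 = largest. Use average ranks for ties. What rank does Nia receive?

Sorted (descending): 84, 81, 76, 76, 75, 74, 73
The 2 values of 76 occupy positions 3–4 → average rank (3+4)/2 = 3.5.
Nia has value 76 → rank 3.5.

3.5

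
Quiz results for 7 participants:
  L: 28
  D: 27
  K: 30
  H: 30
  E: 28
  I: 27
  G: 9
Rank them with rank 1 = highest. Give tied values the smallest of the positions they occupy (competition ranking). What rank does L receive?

3

Sorted (descending): 30, 30, 28, 28, 27, 27, 9
The 2 values of 30 occupy positions 1–2 → each gets rank 1.
The 2 values of 28 occupy positions 3–4 → each gets rank 3.
The 2 values of 27 occupy positions 5–6 → each gets rank 5.
L has value 28 → rank 3.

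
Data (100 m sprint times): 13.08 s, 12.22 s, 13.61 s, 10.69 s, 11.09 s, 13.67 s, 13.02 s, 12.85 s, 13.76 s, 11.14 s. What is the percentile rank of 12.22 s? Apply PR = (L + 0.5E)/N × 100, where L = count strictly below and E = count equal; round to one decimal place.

N = 10.
Strictly below 12.22: 3. Equal to 12.22: 1.
PR = (3 + 0.5·1)/10 × 100 = 35.0

35.0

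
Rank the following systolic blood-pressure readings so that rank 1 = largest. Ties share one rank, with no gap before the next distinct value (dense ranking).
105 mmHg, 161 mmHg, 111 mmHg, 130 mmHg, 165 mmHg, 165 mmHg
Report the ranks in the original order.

Sorted (descending): 165, 165, 161, 130, 111, 105
The 2 values of 165 share dense rank 1.
Remaining distinct values take the next consecutive integers.

5, 2, 4, 3, 1, 1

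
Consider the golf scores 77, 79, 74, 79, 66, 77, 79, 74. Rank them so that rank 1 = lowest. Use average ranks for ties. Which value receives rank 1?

Sorted (ascending): 66, 74, 74, 77, 77, 79, 79, 79
The 2 values of 74 occupy positions 2–3 → average rank (2+3)/2 = 2.5.
The 2 values of 77 occupy positions 4–5 → average rank (4+5)/2 = 4.5.
The 3 values of 79 occupy positions 6–8 → average rank 7.
Rank 1 → value 66.

66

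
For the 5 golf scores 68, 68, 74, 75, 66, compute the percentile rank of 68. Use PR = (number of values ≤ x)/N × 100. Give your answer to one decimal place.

60.0

N = 5.
Strictly below 68: 1. Equal to 68: 2.
PR = 3/5 × 100 = 60.0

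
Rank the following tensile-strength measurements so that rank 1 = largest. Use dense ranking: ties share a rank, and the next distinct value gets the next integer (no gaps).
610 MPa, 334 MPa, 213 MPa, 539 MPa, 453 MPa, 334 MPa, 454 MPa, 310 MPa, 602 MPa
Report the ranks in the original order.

1, 6, 8, 3, 5, 6, 4, 7, 2

Sorted (descending): 610, 602, 539, 454, 453, 334, 334, 310, 213
The 2 values of 334 share dense rank 6.
Remaining distinct values take the next consecutive integers.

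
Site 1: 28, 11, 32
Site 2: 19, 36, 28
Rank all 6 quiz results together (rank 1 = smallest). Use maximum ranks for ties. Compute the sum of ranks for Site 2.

Sorted (ascending): 11, 19, 28, 28, 32, 36
The 2 values of 28 occupy positions 3–4 → each gets rank 4.
Site 2 values → pooled ranks: 19→2, 36→6, 28→4
Rank sum = 2 + 6 + 4 = 12

12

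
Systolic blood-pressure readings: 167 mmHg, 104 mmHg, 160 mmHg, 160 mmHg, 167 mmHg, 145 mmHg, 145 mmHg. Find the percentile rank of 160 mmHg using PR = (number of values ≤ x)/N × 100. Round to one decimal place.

71.4

N = 7.
Strictly below 160: 3. Equal to 160: 2.
PR = 5/7 × 100 = 71.4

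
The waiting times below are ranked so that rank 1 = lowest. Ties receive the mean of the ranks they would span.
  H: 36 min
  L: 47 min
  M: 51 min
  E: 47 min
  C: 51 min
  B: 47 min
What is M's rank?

5.5

Sorted (ascending): 36, 47, 47, 47, 51, 51
The 3 values of 47 occupy positions 2–4 → average rank 3.
The 2 values of 51 occupy positions 5–6 → average rank (5+6)/2 = 5.5.
M has value 51 min → rank 5.5.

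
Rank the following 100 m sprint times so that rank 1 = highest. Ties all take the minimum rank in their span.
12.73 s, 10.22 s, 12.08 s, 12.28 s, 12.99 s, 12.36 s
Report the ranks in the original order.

Sorted (descending): 12.99, 12.73, 12.36, 12.28, 12.08, 10.22
No ties — each value takes its position as its rank.

2, 6, 5, 4, 1, 3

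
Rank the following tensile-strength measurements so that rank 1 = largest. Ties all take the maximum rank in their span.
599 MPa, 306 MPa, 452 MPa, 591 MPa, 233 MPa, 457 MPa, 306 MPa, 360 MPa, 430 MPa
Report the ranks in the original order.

Sorted (descending): 599, 591, 457, 452, 430, 360, 306, 306, 233
The 2 values of 306 occupy positions 7–8 → each gets rank 8.

1, 8, 4, 2, 9, 3, 8, 6, 5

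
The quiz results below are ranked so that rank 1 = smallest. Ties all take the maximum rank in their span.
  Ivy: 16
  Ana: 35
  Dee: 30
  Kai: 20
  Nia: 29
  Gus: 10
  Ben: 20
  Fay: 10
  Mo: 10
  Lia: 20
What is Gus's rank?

Sorted (ascending): 10, 10, 10, 16, 20, 20, 20, 29, 30, 35
The 3 values of 10 occupy positions 1–3 → each gets rank 3.
The 3 values of 20 occupy positions 5–7 → each gets rank 7.
Gus has value 10 → rank 3.

3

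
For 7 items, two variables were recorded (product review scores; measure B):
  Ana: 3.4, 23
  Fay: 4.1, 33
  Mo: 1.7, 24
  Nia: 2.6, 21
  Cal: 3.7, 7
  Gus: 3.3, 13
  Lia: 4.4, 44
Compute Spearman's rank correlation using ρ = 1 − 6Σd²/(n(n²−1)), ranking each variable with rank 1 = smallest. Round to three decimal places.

Ranks of variable 1: 4, 6, 1, 2, 5, 3, 7
Ranks of variable 2: 4, 6, 5, 3, 1, 2, 7
d = r₁ − r₂: 0, 0, -4, -1, 4, 1, 0
d²: 0, 0, 16, 1, 16, 1, 0; Σd² = 34
ρ = 1 − 6·34/(7·48) = 1 − 204/336 = 0.393

0.393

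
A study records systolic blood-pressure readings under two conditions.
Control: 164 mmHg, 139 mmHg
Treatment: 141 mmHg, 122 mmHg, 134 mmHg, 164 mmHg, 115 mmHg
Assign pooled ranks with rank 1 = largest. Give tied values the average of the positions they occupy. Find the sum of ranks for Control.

5.5

Sorted (descending): 164, 164, 141, 139, 134, 122, 115
The 2 values of 164 occupy positions 1–2 → average rank (1+2)/2 = 1.5.
Control values → pooled ranks: 164→1.5, 139→4
Rank sum = 1.5 + 4 = 5.5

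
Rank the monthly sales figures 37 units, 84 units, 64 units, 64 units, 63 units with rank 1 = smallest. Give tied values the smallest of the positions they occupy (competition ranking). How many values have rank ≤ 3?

4

Sorted (ascending): 37, 63, 64, 64, 84
The 2 values of 64 occupy positions 3–4 → each gets rank 3.
Ranks ≤ 3: {1, 2, 3, 3} → 4 values.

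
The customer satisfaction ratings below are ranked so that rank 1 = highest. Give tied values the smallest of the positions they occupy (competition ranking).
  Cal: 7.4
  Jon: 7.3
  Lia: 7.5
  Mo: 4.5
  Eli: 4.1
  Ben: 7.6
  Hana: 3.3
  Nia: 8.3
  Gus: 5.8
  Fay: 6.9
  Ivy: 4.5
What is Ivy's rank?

Sorted (descending): 8.3, 7.6, 7.5, 7.4, 7.3, 6.9, 5.8, 4.5, 4.5, 4.1, 3.3
The 2 values of 4.5 occupy positions 8–9 → each gets rank 8.
Ivy has value 4.5 → rank 8.

8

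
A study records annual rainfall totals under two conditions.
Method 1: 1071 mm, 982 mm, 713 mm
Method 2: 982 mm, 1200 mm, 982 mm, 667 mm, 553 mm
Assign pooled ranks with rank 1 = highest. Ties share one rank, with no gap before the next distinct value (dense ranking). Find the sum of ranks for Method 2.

Sorted (descending): 1200, 1071, 982, 982, 982, 713, 667, 553
The 3 values of 982 share dense rank 3.
Remaining distinct values take the next consecutive integers.
Method 2 values → pooled ranks: 982→3, 1200→1, 982→3, 667→5, 553→6
Rank sum = 3 + 1 + 3 + 5 + 6 = 18

18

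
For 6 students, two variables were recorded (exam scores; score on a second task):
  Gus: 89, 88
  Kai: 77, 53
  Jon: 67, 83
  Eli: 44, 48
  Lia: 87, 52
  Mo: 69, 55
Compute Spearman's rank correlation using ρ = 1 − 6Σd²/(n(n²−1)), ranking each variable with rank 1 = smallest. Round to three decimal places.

0.429

Ranks of variable 1: 6, 4, 2, 1, 5, 3
Ranks of variable 2: 6, 3, 5, 1, 2, 4
d = r₁ − r₂: 0, 1, -3, 0, 3, -1
d²: 0, 1, 9, 0, 9, 1; Σd² = 20
ρ = 1 − 6·20/(6·35) = 1 − 120/210 = 0.429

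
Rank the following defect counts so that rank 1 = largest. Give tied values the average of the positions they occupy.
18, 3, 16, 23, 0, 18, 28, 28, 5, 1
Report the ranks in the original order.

4.5, 8, 6, 3, 10, 4.5, 1.5, 1.5, 7, 9

Sorted (descending): 28, 28, 23, 18, 18, 16, 5, 3, 1, 0
The 2 values of 28 occupy positions 1–2 → average rank (1+2)/2 = 1.5.
The 2 values of 18 occupy positions 4–5 → average rank (4+5)/2 = 4.5.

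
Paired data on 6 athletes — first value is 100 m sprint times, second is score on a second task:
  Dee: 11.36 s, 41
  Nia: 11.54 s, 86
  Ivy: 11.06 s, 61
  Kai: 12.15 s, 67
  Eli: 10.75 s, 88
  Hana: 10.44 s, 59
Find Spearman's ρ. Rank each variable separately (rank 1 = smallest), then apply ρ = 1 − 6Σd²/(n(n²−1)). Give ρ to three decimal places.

0.143

Ranks of variable 1: 4, 5, 3, 6, 2, 1
Ranks of variable 2: 1, 5, 3, 4, 6, 2
d = r₁ − r₂: 3, 0, 0, 2, -4, -1
d²: 9, 0, 0, 4, 16, 1; Σd² = 30
ρ = 1 − 6·30/(6·35) = 1 − 180/210 = 0.143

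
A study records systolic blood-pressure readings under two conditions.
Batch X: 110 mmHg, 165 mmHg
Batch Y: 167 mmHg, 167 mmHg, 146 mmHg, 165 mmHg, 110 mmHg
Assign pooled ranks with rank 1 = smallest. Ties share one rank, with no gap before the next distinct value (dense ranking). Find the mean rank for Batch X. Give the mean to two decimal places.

2.00

Sorted (ascending): 110, 110, 146, 165, 165, 167, 167
The 2 values of 110 share dense rank 1.
The 2 values of 165 share dense rank 3.
The 2 values of 167 share dense rank 4.
Remaining distinct values take the next consecutive integers.
Batch X values → pooled ranks: 110→1, 165→3
Mean rank = (1 + 3) / 2 = 2.00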